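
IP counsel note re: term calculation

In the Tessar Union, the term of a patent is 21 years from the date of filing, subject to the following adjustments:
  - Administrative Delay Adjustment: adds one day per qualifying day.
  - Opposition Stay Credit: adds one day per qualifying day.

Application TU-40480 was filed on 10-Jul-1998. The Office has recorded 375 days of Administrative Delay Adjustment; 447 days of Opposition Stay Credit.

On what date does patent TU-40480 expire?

2021-10-09

Base term: filing date + 21 years → 10 July 2019.
Administrative Delay Adjustment: +375 days → 19 July 2020.
Opposition Stay Credit: +447 days → 9 October 2021.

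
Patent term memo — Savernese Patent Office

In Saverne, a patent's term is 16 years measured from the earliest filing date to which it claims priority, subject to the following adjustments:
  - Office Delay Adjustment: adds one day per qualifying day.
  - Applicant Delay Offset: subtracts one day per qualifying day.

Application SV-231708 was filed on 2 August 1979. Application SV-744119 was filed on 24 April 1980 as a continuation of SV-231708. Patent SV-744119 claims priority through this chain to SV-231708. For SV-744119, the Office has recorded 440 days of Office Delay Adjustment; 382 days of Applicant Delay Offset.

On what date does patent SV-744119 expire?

Earliest priority filing: 2 August 1979.
Base term: 2 August 1979 + 16 years → 2 August 1995.
Office Delay Adjustment: +440 days → 15 October 1996.
Applicant Delay Offset: −382 days → 29 September 1995.

1995-09-29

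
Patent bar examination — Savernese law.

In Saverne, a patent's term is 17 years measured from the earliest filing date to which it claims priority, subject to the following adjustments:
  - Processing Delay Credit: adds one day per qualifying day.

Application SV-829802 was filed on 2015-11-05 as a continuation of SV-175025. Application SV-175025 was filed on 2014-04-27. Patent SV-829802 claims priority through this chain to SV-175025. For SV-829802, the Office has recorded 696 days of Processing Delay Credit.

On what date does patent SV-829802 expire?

March 23, 2033

Earliest priority filing: 27 April 2014.
Base term: 27 April 2014 + 17 years → 27 April 2031.
Processing Delay Credit: +696 days → 23 March 2033.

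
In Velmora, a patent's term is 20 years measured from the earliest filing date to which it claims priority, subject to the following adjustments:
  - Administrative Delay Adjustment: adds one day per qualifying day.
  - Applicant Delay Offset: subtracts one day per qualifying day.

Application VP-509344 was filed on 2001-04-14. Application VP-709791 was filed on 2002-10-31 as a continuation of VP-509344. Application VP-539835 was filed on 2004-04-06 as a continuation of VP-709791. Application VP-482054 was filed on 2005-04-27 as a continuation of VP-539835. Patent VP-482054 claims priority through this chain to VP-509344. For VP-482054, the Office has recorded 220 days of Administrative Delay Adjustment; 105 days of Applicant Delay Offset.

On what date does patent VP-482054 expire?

Earliest priority filing: 14 April 2001.
Base term: 14 April 2001 + 20 years → 14 April 2021.
Administrative Delay Adjustment: +220 days → 20 November 2021.
Applicant Delay Offset: −105 days → 7 August 2021.

2021-08-07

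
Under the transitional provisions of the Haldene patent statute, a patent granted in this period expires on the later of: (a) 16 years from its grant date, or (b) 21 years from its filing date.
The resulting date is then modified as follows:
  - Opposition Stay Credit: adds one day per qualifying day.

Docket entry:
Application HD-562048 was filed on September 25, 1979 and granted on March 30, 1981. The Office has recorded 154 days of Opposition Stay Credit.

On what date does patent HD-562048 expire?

(a) grant + 16 years → 30 March 1997.
(b) filing + 21 years → 25 September 2000.
Later of the two: 25 September 2000.
Opposition Stay Credit: +154 days → 26 February 2001.

February 26, 2001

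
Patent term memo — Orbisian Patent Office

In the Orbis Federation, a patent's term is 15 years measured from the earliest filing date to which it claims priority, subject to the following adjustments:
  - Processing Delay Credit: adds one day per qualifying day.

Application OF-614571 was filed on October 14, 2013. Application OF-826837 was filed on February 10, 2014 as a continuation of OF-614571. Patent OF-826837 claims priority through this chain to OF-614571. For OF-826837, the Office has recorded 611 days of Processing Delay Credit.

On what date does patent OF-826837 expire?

Earliest priority filing: 14 October 2013.
Base term: 14 October 2013 + 15 years → 14 October 2028.
Processing Delay Credit: +611 days → 17 June 2030.

June 17, 2030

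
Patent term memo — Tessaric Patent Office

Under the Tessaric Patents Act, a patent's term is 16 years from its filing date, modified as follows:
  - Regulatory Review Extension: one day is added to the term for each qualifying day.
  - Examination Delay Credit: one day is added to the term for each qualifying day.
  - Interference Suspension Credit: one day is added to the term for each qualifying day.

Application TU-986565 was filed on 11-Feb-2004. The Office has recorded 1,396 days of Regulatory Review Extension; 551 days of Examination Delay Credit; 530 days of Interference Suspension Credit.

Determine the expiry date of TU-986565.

Base term: filing date + 16 years → 11 February 2020.
Regulatory Review Extension: +1396 days → 8 December 2023.
Examination Delay Credit: +551 days → 11 June 2025.
Interference Suspension Credit: +530 days → 23 November 2026.

November 23, 2026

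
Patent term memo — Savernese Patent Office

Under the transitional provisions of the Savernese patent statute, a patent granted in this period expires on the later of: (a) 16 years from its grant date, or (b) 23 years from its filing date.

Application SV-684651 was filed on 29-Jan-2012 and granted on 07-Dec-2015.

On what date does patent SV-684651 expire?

January 29, 2035

(a) grant + 16 years → 7 December 2031.
(b) filing + 23 years → 29 January 2035.
Later of the two: 29 January 2035.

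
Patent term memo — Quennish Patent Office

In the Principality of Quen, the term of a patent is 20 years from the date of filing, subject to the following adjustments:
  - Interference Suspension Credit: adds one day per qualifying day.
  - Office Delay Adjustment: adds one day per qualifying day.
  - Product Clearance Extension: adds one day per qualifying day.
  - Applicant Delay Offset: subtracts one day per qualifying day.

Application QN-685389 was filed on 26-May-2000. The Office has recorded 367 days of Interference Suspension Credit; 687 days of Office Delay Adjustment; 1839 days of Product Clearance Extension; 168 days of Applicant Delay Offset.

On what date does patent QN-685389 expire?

Base term: filing date + 20 years → 26 May 2020.
Interference Suspension Credit: +367 days → 28 May 2021.
Office Delay Adjustment: +687 days → 15 April 2023.
Product Clearance Extension: +1839 days → 27 April 2028.
Applicant Delay Offset: −168 days → 11 November 2027.

November 11, 2027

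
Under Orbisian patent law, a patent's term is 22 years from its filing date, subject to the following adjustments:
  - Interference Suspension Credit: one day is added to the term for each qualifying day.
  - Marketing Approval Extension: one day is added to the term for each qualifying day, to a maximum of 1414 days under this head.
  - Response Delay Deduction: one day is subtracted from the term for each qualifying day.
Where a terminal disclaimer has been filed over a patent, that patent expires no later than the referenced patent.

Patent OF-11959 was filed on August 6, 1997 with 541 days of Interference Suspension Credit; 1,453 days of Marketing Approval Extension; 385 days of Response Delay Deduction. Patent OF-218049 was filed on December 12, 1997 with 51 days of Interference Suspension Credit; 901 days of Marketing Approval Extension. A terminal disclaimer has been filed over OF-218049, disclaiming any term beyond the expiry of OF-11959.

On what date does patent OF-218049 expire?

July 21, 2022

Natural term of OF-218049:
  Base: filing + 22 years → 12 December 2019.
  Interference Suspension Credit: +51 days → 1 February 2020.
  Marketing Approval Extension: 901 days (within the 1414-day cap) → +901 days → 21 July 2022.
Expiry of referenced patent OF-11959:
  Base: filing + 22 years → 6 August 2019.
  Interference Suspension Credit: +541 days → 28 January 2021.
  Marketing Approval Extension: 1453 days claimed exceeds the 1414-day cap, so +1414 days → 12 December 2024.
  Response Delay Deduction: −385 days → 23 November 2023.
Terminal disclaimer: OF-218049 expires on the earlier of 21 July 2022 and 23 November 2023.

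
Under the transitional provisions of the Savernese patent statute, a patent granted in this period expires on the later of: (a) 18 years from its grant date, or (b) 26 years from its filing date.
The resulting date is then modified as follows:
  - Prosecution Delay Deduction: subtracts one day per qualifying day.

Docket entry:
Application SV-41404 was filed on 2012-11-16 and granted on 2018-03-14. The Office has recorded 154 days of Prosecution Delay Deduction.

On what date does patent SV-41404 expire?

(a) grant + 18 years → 14 March 2036.
(b) filing + 26 years → 16 November 2038.
Later of the two: 16 November 2038.
Prosecution Delay Deduction: −154 days → 15 June 2038.

June 15, 2038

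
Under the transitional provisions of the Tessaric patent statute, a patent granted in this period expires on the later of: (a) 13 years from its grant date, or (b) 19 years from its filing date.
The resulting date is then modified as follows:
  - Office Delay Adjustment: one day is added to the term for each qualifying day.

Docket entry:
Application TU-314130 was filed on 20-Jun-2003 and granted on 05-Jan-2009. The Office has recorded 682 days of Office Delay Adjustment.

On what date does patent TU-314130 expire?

May 2, 2024

(a) grant + 13 years → 5 January 2022.
(b) filing + 19 years → 20 June 2022.
Later of the two: 20 June 2022.
Office Delay Adjustment: +682 days → 2 May 2024.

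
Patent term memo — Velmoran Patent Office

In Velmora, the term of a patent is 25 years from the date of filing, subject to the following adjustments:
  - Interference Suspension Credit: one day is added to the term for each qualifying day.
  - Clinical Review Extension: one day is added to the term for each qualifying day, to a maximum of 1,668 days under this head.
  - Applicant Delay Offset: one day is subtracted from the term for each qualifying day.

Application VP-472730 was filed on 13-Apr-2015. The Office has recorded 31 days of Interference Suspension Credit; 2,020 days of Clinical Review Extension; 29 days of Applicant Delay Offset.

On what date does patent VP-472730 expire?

2044-11-08

Base term: filing date + 25 years → 13 April 2040.
Interference Suspension Credit: +31 days → 14 May 2040.
Clinical Review Extension: 2020 days claimed exceeds the 1668-day cap, so +1668 days → 7 December 2044.
Applicant Delay Offset: −29 days → 8 November 2044.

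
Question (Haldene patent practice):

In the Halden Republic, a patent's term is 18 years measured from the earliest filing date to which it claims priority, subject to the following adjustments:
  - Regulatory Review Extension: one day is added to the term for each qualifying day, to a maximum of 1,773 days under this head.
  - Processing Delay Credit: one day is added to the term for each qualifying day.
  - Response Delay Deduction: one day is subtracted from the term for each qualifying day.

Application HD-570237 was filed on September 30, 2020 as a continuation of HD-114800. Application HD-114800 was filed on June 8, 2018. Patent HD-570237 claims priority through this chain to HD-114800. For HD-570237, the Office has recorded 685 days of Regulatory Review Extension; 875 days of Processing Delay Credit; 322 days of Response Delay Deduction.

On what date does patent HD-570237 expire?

Earliest priority filing: 8 June 2018.
Base term: 8 June 2018 + 18 years → 8 June 2036.
Regulatory Review Extension: 685 days (within the 1773-day cap) → +685 days → 24 April 2038.
Processing Delay Credit: +875 days → 15 September 2040.
Response Delay Deduction: −322 days → 29 October 2039.

2039-10-29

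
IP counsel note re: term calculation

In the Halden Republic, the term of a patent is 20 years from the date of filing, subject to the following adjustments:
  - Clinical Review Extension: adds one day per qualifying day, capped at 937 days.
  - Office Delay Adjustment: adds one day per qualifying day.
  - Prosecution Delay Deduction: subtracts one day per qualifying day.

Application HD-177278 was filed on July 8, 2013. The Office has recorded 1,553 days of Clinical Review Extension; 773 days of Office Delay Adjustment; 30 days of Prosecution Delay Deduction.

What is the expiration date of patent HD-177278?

2038-02-12

Base term: filing date + 20 years → 8 July 2033.
Clinical Review Extension: 1553 days claimed exceeds the 937-day cap, so +937 days → 31 January 2036.
Office Delay Adjustment: +773 days → 14 March 2038.
Prosecution Delay Deduction: −30 days → 12 February 2038.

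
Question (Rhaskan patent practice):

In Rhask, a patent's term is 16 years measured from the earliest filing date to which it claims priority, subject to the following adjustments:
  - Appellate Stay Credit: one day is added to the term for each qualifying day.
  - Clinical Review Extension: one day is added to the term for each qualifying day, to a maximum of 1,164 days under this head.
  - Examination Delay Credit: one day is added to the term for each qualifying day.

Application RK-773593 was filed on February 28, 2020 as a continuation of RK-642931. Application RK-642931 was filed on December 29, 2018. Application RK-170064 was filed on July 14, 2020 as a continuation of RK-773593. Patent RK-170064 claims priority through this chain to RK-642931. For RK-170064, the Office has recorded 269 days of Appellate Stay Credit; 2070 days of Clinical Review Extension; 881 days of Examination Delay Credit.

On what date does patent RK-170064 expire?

Earliest priority filing: 29 December 2018.
Base term: 29 December 2018 + 16 years → 29 December 2034.
Appellate Stay Credit: +269 days → 24 September 2035.
Clinical Review Extension: 2070 days claimed exceeds the 1164-day cap, so +1164 days → 1 December 2038.
Examination Delay Credit: +881 days → 30 April 2041.

April 30, 2041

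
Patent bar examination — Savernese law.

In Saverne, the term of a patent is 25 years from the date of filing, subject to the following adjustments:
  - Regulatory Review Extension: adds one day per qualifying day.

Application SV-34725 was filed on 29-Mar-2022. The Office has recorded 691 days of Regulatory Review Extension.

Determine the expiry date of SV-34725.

Base term: filing date + 25 years → 29 March 2047.
Regulatory Review Extension: +691 days → 17 February 2049.

February 17, 2049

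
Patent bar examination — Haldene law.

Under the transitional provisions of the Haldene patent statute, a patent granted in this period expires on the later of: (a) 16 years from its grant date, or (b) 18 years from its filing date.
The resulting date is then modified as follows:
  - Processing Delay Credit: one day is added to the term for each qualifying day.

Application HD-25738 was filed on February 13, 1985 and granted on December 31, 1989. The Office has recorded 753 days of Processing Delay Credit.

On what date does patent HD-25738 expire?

2008-01-23

(a) grant + 16 years → 31 December 2005.
(b) filing + 18 years → 13 February 2003.
Later of the two: 31 December 2005.
Processing Delay Credit: +753 days → 23 January 2008.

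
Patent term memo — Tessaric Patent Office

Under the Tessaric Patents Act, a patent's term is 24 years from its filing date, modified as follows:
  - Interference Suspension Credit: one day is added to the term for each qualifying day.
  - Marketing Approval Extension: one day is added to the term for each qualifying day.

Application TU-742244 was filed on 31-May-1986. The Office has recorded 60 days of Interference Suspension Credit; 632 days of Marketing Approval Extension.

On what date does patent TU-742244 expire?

2012-04-22

Base term: filing date + 24 years → 31 May 2010.
Interference Suspension Credit: +60 days → 30 July 2010.
Marketing Approval Extension: +632 days → 22 April 2012.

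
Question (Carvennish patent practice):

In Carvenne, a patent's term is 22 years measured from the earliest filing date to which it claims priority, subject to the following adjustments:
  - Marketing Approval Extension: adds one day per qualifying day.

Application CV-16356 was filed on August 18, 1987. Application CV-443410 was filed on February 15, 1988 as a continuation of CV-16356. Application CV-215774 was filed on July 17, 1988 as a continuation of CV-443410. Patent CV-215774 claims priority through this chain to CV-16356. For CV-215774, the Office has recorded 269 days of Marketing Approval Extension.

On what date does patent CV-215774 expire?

Earliest priority filing: 18 August 1987.
Base term: 18 August 1987 + 22 years → 18 August 2009.
Marketing Approval Extension: +269 days → 14 May 2010.

May 14, 2010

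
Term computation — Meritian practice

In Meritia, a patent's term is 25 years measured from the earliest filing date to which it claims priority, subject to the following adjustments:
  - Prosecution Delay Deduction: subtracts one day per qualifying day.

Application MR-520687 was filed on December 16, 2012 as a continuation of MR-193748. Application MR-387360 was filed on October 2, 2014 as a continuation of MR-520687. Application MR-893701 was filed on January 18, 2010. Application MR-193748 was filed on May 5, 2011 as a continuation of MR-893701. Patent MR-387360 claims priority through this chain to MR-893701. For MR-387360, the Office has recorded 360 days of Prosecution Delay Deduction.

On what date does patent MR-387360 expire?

January 23, 2034

Earliest priority filing: 18 January 2010.
Base term: 18 January 2010 + 25 years → 18 January 2035.
Prosecution Delay Deduction: −360 days → 23 January 2034.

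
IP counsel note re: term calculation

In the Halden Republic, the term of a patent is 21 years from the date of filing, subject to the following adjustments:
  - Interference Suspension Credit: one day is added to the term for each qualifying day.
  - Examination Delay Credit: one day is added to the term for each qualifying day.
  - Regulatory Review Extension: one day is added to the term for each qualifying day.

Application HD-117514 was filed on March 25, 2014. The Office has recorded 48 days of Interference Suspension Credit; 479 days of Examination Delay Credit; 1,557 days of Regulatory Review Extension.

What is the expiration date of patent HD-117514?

2040-12-07

Base term: filing date + 21 years → 25 March 2035.
Interference Suspension Credit: +48 days → 12 May 2035.
Examination Delay Credit: +479 days → 2 September 2036.
Regulatory Review Extension: +1557 days → 7 December 2040.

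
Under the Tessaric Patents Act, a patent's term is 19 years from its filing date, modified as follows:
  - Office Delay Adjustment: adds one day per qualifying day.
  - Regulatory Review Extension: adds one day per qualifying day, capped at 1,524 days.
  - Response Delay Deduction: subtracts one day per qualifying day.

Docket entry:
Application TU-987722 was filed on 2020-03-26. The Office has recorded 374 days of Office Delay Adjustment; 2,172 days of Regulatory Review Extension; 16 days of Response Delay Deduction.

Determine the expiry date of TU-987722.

2044-05-20

Base term: filing date + 19 years → 26 March 2039.
Office Delay Adjustment: +374 days → 3 April 2040.
Regulatory Review Extension: 2172 days claimed exceeds the 1524-day cap, so +1524 days → 5 June 2044.
Response Delay Deduction: −16 days → 20 May 2044.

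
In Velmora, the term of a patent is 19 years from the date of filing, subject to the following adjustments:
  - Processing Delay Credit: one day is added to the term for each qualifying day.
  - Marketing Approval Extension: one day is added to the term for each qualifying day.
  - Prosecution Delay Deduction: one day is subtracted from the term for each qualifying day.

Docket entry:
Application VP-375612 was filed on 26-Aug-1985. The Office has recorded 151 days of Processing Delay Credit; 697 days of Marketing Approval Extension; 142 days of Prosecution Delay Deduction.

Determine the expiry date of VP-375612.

Base term: filing date + 19 years → 26 August 2004.
Processing Delay Credit: +151 days → 24 January 2005.
Marketing Approval Extension: +697 days → 22 December 2006.
Prosecution Delay Deduction: −142 days → 2 August 2006.

2006-08-02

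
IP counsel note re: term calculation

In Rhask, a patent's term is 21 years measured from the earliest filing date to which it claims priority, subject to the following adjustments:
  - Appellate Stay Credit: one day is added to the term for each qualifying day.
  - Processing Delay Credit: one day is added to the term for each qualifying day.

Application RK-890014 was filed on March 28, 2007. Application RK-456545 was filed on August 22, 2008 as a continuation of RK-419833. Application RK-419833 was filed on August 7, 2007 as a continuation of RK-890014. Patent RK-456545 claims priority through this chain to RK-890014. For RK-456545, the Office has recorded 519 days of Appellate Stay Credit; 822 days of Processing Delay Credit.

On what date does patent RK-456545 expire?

Earliest priority filing: 28 March 2007.
Base term: 28 March 2007 + 21 years → 28 March 2028.
Appellate Stay Credit: +519 days → 29 August 2029.
Processing Delay Credit: +822 days → 29 November 2031.

2031-11-29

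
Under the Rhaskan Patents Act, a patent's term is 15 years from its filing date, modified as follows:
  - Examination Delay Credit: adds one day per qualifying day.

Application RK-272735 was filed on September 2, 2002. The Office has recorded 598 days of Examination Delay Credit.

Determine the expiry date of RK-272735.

April 23, 2019

Base term: filing date + 15 years → 2 September 2017.
Examination Delay Credit: +598 days → 23 April 2019.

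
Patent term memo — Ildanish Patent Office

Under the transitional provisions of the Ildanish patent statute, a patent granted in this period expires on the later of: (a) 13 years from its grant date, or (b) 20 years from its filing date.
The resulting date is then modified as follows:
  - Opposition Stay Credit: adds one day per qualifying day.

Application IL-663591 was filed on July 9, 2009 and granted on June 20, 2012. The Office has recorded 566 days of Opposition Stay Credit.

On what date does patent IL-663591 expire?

(a) grant + 13 years → 20 June 2025.
(b) filing + 20 years → 9 July 2029.
Later of the two: 9 July 2029.
Opposition Stay Credit: +566 days → 26 January 2031.

2031-01-26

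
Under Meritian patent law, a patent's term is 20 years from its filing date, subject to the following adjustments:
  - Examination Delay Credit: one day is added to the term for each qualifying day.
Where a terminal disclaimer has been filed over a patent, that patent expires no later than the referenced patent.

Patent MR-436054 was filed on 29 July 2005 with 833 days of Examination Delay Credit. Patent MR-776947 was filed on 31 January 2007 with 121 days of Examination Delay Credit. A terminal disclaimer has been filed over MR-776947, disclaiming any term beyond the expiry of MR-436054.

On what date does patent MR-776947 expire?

2027-06-01

Natural term of MR-776947:
  Base: filing + 20 years → 31 January 2027.
  Examination Delay Credit: +121 days → 1 June 2027.
Expiry of referenced patent MR-436054:
  Base: filing + 20 years → 29 July 2025.
  Examination Delay Credit: +833 days → 9 November 2027.
Terminal disclaimer: MR-776947 expires on the earlier of 1 June 2027 and 9 November 2027.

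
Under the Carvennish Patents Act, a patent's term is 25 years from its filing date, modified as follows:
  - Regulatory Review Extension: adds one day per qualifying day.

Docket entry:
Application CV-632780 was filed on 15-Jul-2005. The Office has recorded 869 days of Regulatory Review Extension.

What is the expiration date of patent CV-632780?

Base term: filing date + 25 years → 15 July 2030.
Regulatory Review Extension: +869 days → 30 November 2032.

November 30, 2032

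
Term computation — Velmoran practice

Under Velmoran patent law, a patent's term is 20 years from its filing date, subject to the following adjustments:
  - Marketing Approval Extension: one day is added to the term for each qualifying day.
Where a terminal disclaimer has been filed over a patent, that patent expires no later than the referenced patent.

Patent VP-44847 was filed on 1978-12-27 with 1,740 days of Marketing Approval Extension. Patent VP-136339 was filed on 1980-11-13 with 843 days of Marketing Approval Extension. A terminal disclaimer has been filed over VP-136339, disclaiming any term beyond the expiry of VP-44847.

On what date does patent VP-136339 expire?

2003-03-06

Natural term of VP-136339:
  Base: filing + 20 years → 13 November 2000.
  Marketing Approval Extension: +843 days → 6 March 2003.
Expiry of referenced patent VP-44847:
  Base: filing + 20 years → 27 December 1998.
  Marketing Approval Extension: +1740 days → 2 October 2003.
Terminal disclaimer: VP-136339 expires on the earlier of 6 March 2003 and 2 October 2003.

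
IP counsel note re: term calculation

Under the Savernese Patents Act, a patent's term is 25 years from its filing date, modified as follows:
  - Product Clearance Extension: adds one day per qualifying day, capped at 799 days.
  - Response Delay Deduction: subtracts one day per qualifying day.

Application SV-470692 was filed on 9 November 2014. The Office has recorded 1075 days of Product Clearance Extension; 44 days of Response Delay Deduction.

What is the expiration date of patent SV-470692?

Base term: filing date + 25 years → 9 November 2039.
Product Clearance Extension: 1075 days claimed exceeds the 799-day cap, so +799 days → 16 January 2042.
Response Delay Deduction: −44 days → 3 December 2041.

2041-12-03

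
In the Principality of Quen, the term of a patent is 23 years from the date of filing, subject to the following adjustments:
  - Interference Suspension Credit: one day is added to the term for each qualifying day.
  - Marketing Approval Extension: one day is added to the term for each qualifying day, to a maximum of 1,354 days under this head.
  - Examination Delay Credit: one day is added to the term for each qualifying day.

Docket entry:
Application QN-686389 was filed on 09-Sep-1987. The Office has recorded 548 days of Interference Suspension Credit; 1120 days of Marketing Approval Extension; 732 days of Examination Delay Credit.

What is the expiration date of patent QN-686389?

April 5, 2017

Base term: filing date + 23 years → 9 September 2010.
Interference Suspension Credit: +548 days → 10 March 2012.
Marketing Approval Extension: 1120 days (within the 1354-day cap) → +1120 days → 4 April 2015.
Examination Delay Credit: +732 days → 5 April 2017.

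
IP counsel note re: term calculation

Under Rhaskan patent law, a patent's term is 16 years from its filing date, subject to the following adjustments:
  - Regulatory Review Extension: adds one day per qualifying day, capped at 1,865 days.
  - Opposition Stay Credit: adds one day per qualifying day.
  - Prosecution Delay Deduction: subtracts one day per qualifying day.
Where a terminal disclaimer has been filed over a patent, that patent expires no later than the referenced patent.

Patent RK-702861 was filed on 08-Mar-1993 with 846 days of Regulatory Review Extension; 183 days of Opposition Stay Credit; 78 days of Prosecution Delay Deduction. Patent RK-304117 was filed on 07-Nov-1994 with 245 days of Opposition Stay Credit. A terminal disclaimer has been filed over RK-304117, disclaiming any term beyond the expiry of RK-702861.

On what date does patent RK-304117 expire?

Natural term of RK-304117:
  Base: filing + 16 years → 7 November 2010.
  Opposition Stay Credit: +245 days → 10 July 2011.
Expiry of referenced patent RK-702861:
  Base: filing + 16 years → 8 March 2009.
  Regulatory Review Extension: 846 days (within the 1865-day cap) → +846 days → 2 July 2011.
  Opposition Stay Credit: +183 days → 1 January 2012.
  Prosecution Delay Deduction: −78 days → 15 October 2011.
Terminal disclaimer: RK-304117 expires on the earlier of 10 July 2011 and 15 October 2011.

July 10, 2011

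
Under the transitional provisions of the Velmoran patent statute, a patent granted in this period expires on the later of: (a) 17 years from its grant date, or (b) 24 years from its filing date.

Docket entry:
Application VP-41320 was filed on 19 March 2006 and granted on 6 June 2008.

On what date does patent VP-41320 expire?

March 19, 2030

(a) grant + 17 years → 6 June 2025.
(b) filing + 24 years → 19 March 2030.
Later of the two: 19 March 2030.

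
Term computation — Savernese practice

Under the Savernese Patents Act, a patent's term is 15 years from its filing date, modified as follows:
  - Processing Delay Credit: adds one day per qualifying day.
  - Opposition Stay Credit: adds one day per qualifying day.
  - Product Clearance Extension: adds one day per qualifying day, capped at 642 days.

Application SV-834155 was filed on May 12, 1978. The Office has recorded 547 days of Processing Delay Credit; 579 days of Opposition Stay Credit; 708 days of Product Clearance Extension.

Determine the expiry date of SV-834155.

March 15, 1998

Base term: filing date + 15 years → 12 May 1993.
Processing Delay Credit: +547 days → 10 November 1994.
Opposition Stay Credit: +579 days → 11 June 1996.
Product Clearance Extension: 708 days claimed exceeds the 642-day cap, so +642 days → 15 March 1998.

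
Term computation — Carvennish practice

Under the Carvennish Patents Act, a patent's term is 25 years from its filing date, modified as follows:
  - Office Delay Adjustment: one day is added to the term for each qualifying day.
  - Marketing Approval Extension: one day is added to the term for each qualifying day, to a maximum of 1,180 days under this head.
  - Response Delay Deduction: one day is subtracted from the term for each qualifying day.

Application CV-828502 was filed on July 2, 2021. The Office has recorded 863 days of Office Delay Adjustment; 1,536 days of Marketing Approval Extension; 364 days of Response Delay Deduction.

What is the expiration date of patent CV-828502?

2051-02-05

Base term: filing date + 25 years → 2 July 2046.
Office Delay Adjustment: +863 days → 11 November 2048.
Marketing Approval Extension: 1536 days claimed exceeds the 1180-day cap, so +1180 days → 4 February 2052.
Response Delay Deduction: −364 days → 5 February 2051.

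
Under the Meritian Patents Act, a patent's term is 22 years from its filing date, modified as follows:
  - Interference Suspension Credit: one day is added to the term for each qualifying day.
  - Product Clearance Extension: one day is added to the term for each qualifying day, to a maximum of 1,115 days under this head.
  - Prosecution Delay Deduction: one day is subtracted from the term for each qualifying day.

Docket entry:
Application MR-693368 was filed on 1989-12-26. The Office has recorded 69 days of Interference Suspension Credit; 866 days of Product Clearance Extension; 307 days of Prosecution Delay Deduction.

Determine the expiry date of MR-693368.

2013-09-14

Base term: filing date + 22 years → 26 December 2011.
Interference Suspension Credit: +69 days → 4 March 2012.
Product Clearance Extension: 866 days (within the 1115-day cap) → +866 days → 18 July 2014.
Prosecution Delay Deduction: −307 days → 14 September 2013.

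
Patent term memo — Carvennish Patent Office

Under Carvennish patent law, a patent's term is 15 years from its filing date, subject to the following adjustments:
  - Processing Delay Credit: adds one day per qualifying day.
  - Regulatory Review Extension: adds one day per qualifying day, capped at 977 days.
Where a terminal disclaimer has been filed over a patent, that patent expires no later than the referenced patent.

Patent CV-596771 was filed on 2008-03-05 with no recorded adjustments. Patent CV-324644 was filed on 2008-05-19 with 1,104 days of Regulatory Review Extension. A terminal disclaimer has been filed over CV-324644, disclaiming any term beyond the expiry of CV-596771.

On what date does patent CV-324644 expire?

Natural term of CV-324644:
  Base: filing + 15 years → 19 May 2023.
  Regulatory Review Extension: 1104 days claimed exceeds the 977-day cap, so +977 days → 20 January 2026.
Expiry of referenced patent CV-596771:
  Base: filing + 15 years → 5 March 2023.
Terminal disclaimer: CV-324644 expires on the earlier of 20 January 2026 and 5 March 2023.

March 5, 2023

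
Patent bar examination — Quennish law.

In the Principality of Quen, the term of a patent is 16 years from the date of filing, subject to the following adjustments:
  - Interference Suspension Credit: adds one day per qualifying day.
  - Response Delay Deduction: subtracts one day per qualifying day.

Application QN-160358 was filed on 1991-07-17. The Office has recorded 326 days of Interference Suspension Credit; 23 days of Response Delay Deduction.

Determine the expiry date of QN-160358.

Base term: filing date + 16 years → 17 July 2007.
Interference Suspension Credit: +326 days → 7 June 2008.
Response Delay Deduction: −23 days → 15 May 2008.

May 15, 2008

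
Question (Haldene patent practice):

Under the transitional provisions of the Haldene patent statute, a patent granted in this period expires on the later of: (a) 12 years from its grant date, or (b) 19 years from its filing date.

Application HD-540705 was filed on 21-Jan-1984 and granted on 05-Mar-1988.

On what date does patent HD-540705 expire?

2003-01-21

(a) grant + 12 years → 5 March 2000.
(b) filing + 19 years → 21 January 2003.
Later of the two: 21 January 2003.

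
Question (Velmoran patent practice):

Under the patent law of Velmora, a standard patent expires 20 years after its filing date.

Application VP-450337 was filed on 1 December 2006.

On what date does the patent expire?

2026-12-01

Filing date + 20 years → 1 December 2026.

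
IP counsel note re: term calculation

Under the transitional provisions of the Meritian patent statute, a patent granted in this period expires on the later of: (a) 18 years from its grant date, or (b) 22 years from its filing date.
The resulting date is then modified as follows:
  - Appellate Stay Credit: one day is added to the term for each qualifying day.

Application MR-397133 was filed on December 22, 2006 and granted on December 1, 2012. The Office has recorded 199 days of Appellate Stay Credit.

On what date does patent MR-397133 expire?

(a) grant + 18 years → 1 December 2030.
(b) filing + 22 years → 22 December 2028.
Later of the two: 1 December 2030.
Appellate Stay Credit: +199 days → 18 June 2031.

2031-06-18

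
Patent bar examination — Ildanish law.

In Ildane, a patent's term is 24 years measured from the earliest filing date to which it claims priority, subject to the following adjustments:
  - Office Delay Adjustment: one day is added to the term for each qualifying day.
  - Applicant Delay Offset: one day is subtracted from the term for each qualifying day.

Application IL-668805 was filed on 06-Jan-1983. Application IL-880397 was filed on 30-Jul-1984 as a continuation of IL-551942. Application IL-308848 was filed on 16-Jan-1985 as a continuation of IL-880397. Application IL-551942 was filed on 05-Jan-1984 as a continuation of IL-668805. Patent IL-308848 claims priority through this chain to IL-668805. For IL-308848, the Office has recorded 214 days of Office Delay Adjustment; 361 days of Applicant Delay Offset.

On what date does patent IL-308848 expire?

2006-08-12

Earliest priority filing: 6 January 1983.
Base term: 6 January 1983 + 24 years → 6 January 2007.
Office Delay Adjustment: +214 days → 8 August 2007.
Applicant Delay Offset: −361 days → 12 August 2006.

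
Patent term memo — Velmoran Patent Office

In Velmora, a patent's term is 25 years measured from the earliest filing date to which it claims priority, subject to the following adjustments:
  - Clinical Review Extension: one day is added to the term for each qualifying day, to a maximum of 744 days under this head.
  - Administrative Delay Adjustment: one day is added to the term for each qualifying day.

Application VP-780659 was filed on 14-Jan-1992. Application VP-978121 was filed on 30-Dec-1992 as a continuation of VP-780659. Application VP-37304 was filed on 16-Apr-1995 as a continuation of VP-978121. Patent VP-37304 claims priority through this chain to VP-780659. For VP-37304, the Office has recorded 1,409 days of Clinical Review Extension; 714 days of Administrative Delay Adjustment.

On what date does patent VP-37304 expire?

Earliest priority filing: 14 January 1992.
Base term: 14 January 1992 + 25 years → 14 January 2017.
Clinical Review Extension: 1409 days claimed exceeds the 744-day cap, so +744 days → 28 January 2019.
Administrative Delay Adjustment: +714 days → 11 January 2021.

2021-01-11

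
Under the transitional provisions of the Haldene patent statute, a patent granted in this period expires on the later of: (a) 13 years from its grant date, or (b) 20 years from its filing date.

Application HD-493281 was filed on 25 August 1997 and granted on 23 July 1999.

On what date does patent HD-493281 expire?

(a) grant + 13 years → 23 July 2012.
(b) filing + 20 years → 25 August 2017.
Later of the two: 25 August 2017.

August 25, 2017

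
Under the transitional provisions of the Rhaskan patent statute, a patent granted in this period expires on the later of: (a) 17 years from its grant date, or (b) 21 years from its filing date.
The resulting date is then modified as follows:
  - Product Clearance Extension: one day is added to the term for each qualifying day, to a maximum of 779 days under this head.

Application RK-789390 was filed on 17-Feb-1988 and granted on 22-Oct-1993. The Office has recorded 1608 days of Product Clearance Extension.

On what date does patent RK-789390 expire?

(a) grant + 17 years → 22 October 2010.
(b) filing + 21 years → 17 February 2009.
Later of the two: 22 October 2010.
Product Clearance Extension: 1608 days claimed exceeds the 779-day cap, so +779 days → 9 December 2012.

December 9, 2012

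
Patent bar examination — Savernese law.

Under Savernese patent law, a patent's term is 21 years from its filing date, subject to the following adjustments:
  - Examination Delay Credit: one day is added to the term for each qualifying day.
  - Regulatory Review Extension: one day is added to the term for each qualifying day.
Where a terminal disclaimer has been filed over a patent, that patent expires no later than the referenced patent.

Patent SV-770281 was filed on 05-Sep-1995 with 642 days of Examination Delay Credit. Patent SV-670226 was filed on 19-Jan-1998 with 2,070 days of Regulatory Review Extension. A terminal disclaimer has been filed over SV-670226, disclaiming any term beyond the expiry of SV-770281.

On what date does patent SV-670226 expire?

Natural term of SV-670226:
  Base: filing + 21 years → 19 January 2019.
  Regulatory Review Extension: +2070 days → 19 September 2024.
Expiry of referenced patent SV-770281:
  Base: filing + 21 years → 5 September 2016.
  Examination Delay Credit: +642 days → 9 June 2018.
Terminal disclaimer: SV-670226 expires on the earlier of 19 September 2024 and 9 June 2018.

June 9, 2018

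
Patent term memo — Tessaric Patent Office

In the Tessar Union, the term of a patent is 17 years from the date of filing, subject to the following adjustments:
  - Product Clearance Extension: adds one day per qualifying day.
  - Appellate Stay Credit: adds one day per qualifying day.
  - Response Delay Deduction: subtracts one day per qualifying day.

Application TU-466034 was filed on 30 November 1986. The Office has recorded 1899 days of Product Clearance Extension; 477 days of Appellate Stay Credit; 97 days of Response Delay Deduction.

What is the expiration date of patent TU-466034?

2010-02-25

Base term: filing date + 17 years → 30 November 2003.
Product Clearance Extension: +1899 days → 10 February 2009.
Appellate Stay Credit: +477 days → 2 June 2010.
Response Delay Deduction: −97 days → 25 February 2010.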